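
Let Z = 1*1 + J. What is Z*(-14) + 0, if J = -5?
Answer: 56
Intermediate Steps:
Z = -4 (Z = 1*1 - 5 = 1 - 5 = -4)
Z*(-14) + 0 = -4*(-14) + 0 = 56 + 0 = 56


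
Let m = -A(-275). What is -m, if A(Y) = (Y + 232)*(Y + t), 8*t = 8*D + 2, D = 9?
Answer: 45709/4 ≈ 11427.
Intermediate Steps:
t = 37/4 (t = (8*9 + 2)/8 = (72 + 2)/8 = (1/8)*74 = 37/4 ≈ 9.2500)
A(Y) = (232 + Y)*(37/4 + Y) (A(Y) = (Y + 232)*(Y + 37/4) = (232 + Y)*(37/4 + Y))
m = -45709/4 (m = -(2146 + (-275)**2 + (965/4)*(-275)) = -(2146 + 75625 - 265375/4) = -1*45709/4 = -45709/4 ≈ -11427.)
-m = -1*(-45709/4) = 45709/4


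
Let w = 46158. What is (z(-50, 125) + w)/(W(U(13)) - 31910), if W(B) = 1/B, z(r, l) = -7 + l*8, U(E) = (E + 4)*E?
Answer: -3473457/2350703 ≈ -1.4776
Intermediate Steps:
U(E) = E*(4 + E) (U(E) = (4 + E)*E = E*(4 + E))
z(r, l) = -7 + 8*l
(z(-50, 125) + w)/(W(U(13)) - 31910) = ((-7 + 8*125) + 46158)/(1/(13*(4 + 13)) - 31910) = ((-7 + 1000) + 46158)/(1/(13*17) - 31910) = (993 + 46158)/(1/221 - 31910) = 47151/(1/221 - 31910) = 47151/(-7052109/221) = 47151*(-221/7052109) = -3473457/2350703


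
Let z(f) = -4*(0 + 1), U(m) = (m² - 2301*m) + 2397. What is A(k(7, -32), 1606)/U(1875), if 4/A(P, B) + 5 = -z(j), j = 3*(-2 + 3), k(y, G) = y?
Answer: 4/796353 ≈ 5.0229e-6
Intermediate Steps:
U(m) = 2397 + m² - 2301*m
j = 3 (j = 3*1 = 3)
z(f) = -4 (z(f) = -4*1 = -4)
A(P, B) = -4 (A(P, B) = 4/(-5 - 1*(-4)) = 4/(-5 + 4) = 4/(-1) = 4*(-1) = -4)
A(k(7, -32), 1606)/U(1875) = -4/(2397 + 1875² - 2301*1875) = -4/(2397 + 3515625 - 4314375) = -4/(-796353) = -4*(-1/796353) = 4/796353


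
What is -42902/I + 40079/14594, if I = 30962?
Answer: 307407105/225929714 ≈ 1.3606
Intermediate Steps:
-42902/I + 40079/14594 = -42902/30962 + 40079/14594 = -42902*1/30962 + 40079*(1/14594) = -21451/15481 + 40079/14594 = 307407105/225929714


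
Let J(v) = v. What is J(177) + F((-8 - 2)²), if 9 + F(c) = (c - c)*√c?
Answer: 168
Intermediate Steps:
F(c) = -9 (F(c) = -9 + (c - c)*√c = -9 + 0*√c = -9 + 0 = -9)
J(177) + F((-8 - 2)²) = 177 - 9 = 168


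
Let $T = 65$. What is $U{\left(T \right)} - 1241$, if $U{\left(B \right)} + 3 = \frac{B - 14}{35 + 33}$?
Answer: $- \frac{4973}{4} \approx -1243.3$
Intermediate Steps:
$U{\left(B \right)} = - \frac{109}{34} + \frac{B}{68}$ ($U{\left(B \right)} = -3 + \frac{B - 14}{35 + 33} = -3 + \frac{-14 + B}{68} = -3 + \left(-14 + B\right) \frac{1}{68} = -3 + \left(- \frac{7}{34} + \frac{B}{68}\right) = - \frac{109}{34} + \frac{B}{68}$)
$U{\left(T \right)} - 1241 = \left(- \frac{109}{34} + \frac{1}{68} \cdot 65\right) - 1241 = \left(- \frac{109}{34} + \frac{65}{68}\right) - 1241 = - \frac{9}{4} - 1241 = - \frac{4973}{4}$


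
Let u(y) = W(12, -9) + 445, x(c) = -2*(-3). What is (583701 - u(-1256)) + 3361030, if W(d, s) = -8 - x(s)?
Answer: 3944300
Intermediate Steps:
x(c) = 6
W(d, s) = -14 (W(d, s) = -8 - 1*6 = -8 - 6 = -14)
u(y) = 431 (u(y) = -14 + 445 = 431)
(583701 - u(-1256)) + 3361030 = (583701 - 1*431) + 3361030 = (583701 - 431) + 3361030 = 583270 + 3361030 = 3944300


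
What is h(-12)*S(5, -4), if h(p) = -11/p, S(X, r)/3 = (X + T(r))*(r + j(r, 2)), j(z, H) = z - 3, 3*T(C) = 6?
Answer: -847/4 ≈ -211.75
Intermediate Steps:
T(C) = 2 (T(C) = (1/3)*6 = 2)
j(z, H) = -3 + z
S(X, r) = 3*(-3 + 2*r)*(2 + X) (S(X, r) = 3*((X + 2)*(r + (-3 + r))) = 3*((2 + X)*(-3 + 2*r)) = 3*((-3 + 2*r)*(2 + X)) = 3*(-3 + 2*r)*(2 + X))
h(-12)*S(5, -4) = (-11/(-12))*(-18 - 9*5 + 12*(-4) + 6*5*(-4)) = (-11*(-1/12))*(-18 - 45 - 48 - 120) = (11/12)*(-231) = -847/4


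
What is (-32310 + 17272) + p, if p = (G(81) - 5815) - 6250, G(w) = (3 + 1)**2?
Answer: -27087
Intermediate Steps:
G(w) = 16 (G(w) = 4**2 = 16)
p = -12049 (p = (16 - 5815) - 6250 = -5799 - 6250 = -12049)
(-32310 + 17272) + p = (-32310 + 17272) - 12049 = -15038 - 12049 = -27087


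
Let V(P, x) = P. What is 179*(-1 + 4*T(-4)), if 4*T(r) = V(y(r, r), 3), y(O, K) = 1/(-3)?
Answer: -716/3 ≈ -238.67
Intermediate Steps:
y(O, K) = -⅓
T(r) = -1/12 (T(r) = (¼)*(-⅓) = -1/12)
179*(-1 + 4*T(-4)) = 179*(-1 + 4*(-1/12)) = 179*(-1 - ⅓) = 179*(-4/3) = -716/3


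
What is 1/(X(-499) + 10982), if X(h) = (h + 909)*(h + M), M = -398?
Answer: -1/356788 ≈ -2.8028e-6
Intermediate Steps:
X(h) = (-398 + h)*(909 + h) (X(h) = (h + 909)*(h - 398) = (909 + h)*(-398 + h) = (-398 + h)*(909 + h))
1/(X(-499) + 10982) = 1/((-361782 + (-499)² + 511*(-499)) + 10982) = 1/((-361782 + 249001 - 254989) + 10982) = 1/(-367770 + 10982) = 1/(-356788) = -1/356788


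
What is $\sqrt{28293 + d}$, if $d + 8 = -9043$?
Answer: $3 \sqrt{2138} \approx 138.72$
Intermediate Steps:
$d = -9051$ ($d = -8 - 9043 = -9051$)
$\sqrt{28293 + d} = \sqrt{28293 - 9051} = \sqrt{19242} = 3 \sqrt{2138}$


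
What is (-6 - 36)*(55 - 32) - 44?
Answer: -1010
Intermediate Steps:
(-6 - 36)*(55 - 32) - 44 = -42*23 - 44 = -966 - 44 = -1010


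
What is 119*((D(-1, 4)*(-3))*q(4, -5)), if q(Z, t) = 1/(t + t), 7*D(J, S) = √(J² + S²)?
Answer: 51*√17/10 ≈ 21.028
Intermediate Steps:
D(J, S) = √(J² + S²)/7
q(Z, t) = 1/(2*t)
119*((D(-1, 4)*(-3))*q(4, -5)) = 119*(((√((-1)² + 4²)/7)*(-3))*((½)/(-5))) = 119*(((√(1 + 16)/7)*(-3))*((½)*(-⅕))) = 119*(((√17/7)*(-3))*(-⅒)) = 119*(-3*√17/7*(-⅒)) = 119*(3*√17/70) = 51*√17/10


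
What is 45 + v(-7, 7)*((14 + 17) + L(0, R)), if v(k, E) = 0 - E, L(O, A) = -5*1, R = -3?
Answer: -137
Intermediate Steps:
L(O, A) = -5
v(k, E) = -E
45 + v(-7, 7)*((14 + 17) + L(0, R)) = 45 + (-1*7)*((14 + 17) - 5) = 45 - 7*(31 - 5) = 45 - 7*26 = 45 - 182 = -137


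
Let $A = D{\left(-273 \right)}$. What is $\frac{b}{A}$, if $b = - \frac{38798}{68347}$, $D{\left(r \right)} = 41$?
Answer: $- \frac{38798}{2802227} \approx -0.013845$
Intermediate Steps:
$b = - \frac{38798}{68347}$ ($b = \left(-38798\right) \frac{1}{68347} = - \frac{38798}{68347} \approx -0.56766$)
$A = 41$
$\frac{b}{A} = - \frac{38798}{68347 \cdot 41} = \left(- \frac{38798}{68347}\right) \frac{1}{41} = - \frac{38798}{2802227}$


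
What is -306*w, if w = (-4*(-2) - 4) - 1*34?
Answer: 9180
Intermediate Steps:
w = -30 (w = (8 - 4) - 34 = 4 - 34 = -30)
-306*w = -306*(-30) = 9180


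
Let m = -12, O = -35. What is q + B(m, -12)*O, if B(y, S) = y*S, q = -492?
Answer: -5532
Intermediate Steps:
B(y, S) = S*y
q + B(m, -12)*O = -492 - 12*(-12)*(-35) = -492 + 144*(-35) = -492 - 5040 = -5532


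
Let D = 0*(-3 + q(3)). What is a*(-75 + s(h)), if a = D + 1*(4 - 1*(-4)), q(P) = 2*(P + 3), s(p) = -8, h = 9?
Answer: -664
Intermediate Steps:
q(P) = 6 + 2*P (q(P) = 2*(3 + P) = 6 + 2*P)
D = 0 (D = 0*(-3 + (6 + 2*3)) = 0*(-3 + (6 + 6)) = 0*(-3 + 12) = 0*9 = 0)
a = 8 (a = 0 + 1*(4 - 1*(-4)) = 0 + 1*(4 + 4) = 0 + 1*8 = 0 + 8 = 8)
a*(-75 + s(h)) = 8*(-75 - 8) = 8*(-83) = -664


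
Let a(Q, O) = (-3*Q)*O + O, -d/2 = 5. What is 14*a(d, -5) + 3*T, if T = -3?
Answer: -2179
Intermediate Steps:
d = -10 (d = -2*5 = -10)
a(Q, O) = O - 3*O*Q (a(Q, O) = -3*O*Q + O = O - 3*O*Q)
14*a(d, -5) + 3*T = 14*(-5*(1 - 3*(-10))) + 3*(-3) = 14*(-5*(1 + 30)) - 9 = 14*(-5*31) - 9 = 14*(-155) - 9 = -2170 - 9 = -2179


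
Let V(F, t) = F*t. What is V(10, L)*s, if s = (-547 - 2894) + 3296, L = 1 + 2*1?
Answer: -4350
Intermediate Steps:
L = 3 (L = 1 + 2 = 3)
s = -145 (s = -3441 + 3296 = -145)
V(10, L)*s = (10*3)*(-145) = 30*(-145) = -4350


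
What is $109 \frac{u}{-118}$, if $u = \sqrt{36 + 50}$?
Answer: $- \frac{109 \sqrt{86}}{118} \approx -8.5663$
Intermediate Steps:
$u = \sqrt{86} \approx 9.2736$
$109 \frac{u}{-118} = 109 \frac{\sqrt{86}}{-118} = 109 \sqrt{86} \left(- \frac{1}{118}\right) = 109 \left(- \frac{\sqrt{86}}{118}\right) = - \frac{109 \sqrt{86}}{118}$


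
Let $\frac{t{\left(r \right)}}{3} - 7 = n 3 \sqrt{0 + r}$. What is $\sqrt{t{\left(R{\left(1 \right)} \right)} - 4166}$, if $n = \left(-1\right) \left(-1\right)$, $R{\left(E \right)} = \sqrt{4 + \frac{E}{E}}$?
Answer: $\sqrt{-4145 + 9 \sqrt[4]{5}} \approx 64.277 i$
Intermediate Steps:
$R{\left(E \right)} = \sqrt{5}$ ($R{\left(E \right)} = \sqrt{4 + 1} = \sqrt{5}$)
$n = 1$
$t{\left(r \right)} = 21 + 9 \sqrt{r}$ ($t{\left(r \right)} = 21 + 3 \cdot 1 \cdot 3 \sqrt{0 + r} = 21 + 3 \cdot 3 \sqrt{r} = 21 + 9 \sqrt{r}$)
$\sqrt{t{\left(R{\left(1 \right)} \right)} - 4166} = \sqrt{\left(21 + 9 \sqrt{\sqrt{5}}\right) - 4166} = \sqrt{\left(21 + 9 \sqrt[4]{5}\right) - 4166} = \sqrt{-4145 + 9 \sqrt[4]{5}}$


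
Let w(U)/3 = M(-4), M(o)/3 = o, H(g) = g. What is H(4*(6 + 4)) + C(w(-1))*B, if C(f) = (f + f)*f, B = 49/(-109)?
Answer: -122648/109 ≈ -1125.2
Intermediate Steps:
M(o) = 3*o
w(U) = -36 (w(U) = 3*(3*(-4)) = 3*(-12) = -36)
B = -49/109 (B = 49*(-1/109) = -49/109 ≈ -0.44954)
C(f) = 2*f**2 (C(f) = (2*f)*f = 2*f**2)
H(4*(6 + 4)) + C(w(-1))*B = 4*(6 + 4) + (2*(-36)**2)*(-49/109) = 4*10 + (2*1296)*(-49/109) = 40 + 2592*(-49/109) = 40 - 127008/109 = -122648/109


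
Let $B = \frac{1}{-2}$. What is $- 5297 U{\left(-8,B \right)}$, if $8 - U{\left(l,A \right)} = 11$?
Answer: $15891$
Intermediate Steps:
$B = - \frac{1}{2} \approx -0.5$
$U{\left(l,A \right)} = -3$ ($U{\left(l,A \right)} = 8 - 11 = -3$)
$- 5297 U{\left(-8,B \right)} = \left(-5297\right) \left(-3\right) = 15891$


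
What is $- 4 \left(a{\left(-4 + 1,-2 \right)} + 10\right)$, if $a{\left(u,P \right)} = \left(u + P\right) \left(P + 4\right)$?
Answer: $0$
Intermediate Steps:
$a{\left(u,P \right)} = \left(4 + P\right) \left(P + u\right)$ ($a{\left(u,P \right)} = \left(P + u\right) \left(4 + P\right) = \left(4 + P\right) \left(P + u\right)$)
$- 4 \left(a{\left(-4 + 1,-2 \right)} + 10\right) = - 4 \left(\left(\left(-2\right)^{2} + 4 \left(-2\right) + 4 \left(-4 + 1\right) - 2 \left(-4 + 1\right)\right) + 10\right) = - 4 \left(\left(4 - 8 + 4 \left(-3\right) - -6\right) + 10\right) = - 4 \left(\left(4 - 8 - 12 + 6\right) + 10\right) = - 4 \left(-10 + 10\right) = \left(-4\right) 0 = 0$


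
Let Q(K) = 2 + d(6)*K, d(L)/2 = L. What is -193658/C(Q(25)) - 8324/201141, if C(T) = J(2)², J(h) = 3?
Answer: -480896774/22349 ≈ -21518.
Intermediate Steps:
d(L) = 2*L
Q(K) = 2 + 12*K (Q(K) = 2 + (2*6)*K = 2 + 12*K)
C(T) = 9 (C(T) = 3² = 9)
-193658/C(Q(25)) - 8324/201141 = -193658/9 - 8324/201141 = -480896774/22349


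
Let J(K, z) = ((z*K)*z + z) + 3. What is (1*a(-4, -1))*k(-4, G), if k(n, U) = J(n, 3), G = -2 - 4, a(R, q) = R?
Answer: 120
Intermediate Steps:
G = -6
J(K, z) = 3 + z + K*z**2 (J(K, z) = ((K*z)*z + z) + 3 = (K*z**2 + z) + 3 = (z + K*z**2) + 3 = 3 + z + K*z**2)
k(n, U) = 6 + 9*n (k(n, U) = 3 + 3 + n*3**2 = 3 + 3 + n*9 = 3 + 3 + 9*n = 6 + 9*n)
(1*a(-4, -1))*k(-4, G) = (1*(-4))*(6 + 9*(-4)) = -4*(6 - 36) = -4*(-30) = 120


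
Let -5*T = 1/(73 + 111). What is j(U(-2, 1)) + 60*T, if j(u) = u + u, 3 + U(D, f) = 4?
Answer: 89/46 ≈ 1.9348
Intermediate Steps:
U(D, f) = 1 (U(D, f) = -3 + 4 = 1)
T = -1/920 (T = -1/(5*(73 + 111)) = -⅕/184 = -⅕*1/184 = -1/920 ≈ -0.0010870)
j(u) = 2*u
j(U(-2, 1)) + 60*T = 2*1 + 60*(-1/920) = 2 - 3/46 = 89/46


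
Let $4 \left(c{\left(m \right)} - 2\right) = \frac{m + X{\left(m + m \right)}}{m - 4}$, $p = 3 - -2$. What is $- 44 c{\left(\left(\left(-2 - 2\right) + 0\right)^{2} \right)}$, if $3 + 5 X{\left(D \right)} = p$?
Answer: $- \frac{3091}{30} \approx -103.03$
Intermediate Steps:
$p = 5$ ($p = 3 + 2 = 5$)
$X{\left(D \right)} = \frac{2}{5}$ ($X{\left(D \right)} = - \frac{3}{5} + \frac{1}{5} \cdot 5 = - \frac{3}{5} + 1 = \frac{2}{5}$)
$c{\left(m \right)} = 2 + \frac{\frac{2}{5} + m}{4 \left(-4 + m\right)}$ ($c{\left(m \right)} = 2 + \frac{\left(m + \frac{2}{5}\right) \frac{1}{m - 4}}{4} = 2 + \frac{\left(\frac{2}{5} + m\right) \frac{1}{-4 + m}}{4} = 2 + \frac{\frac{1}{-4 + m} \left(\frac{2}{5} + m\right)}{4} = 2 + \frac{\frac{2}{5} + m}{4 \left(-4 + m\right)}$)
$- 44 c{\left(\left(\left(-2 - 2\right) + 0\right)^{2} \right)} = - 44 \frac{-158 + 45 \left(\left(-2 - 2\right) + 0\right)^{2}}{20 \left(-4 + \left(\left(-2 - 2\right) + 0\right)^{2}\right)} = - 44 \frac{-158 + 45 \left(-4 + 0\right)^{2}}{20 \left(-4 + \left(-4 + 0\right)^{2}\right)} = - 44 \frac{-158 + 45 \left(-4\right)^{2}}{20 \left(-4 + \left(-4\right)^{2}\right)} = - 44 \frac{-158 + 45 \cdot 16}{20 \left(-4 + 16\right)} = - 44 \frac{-158 + 720}{20 \cdot 12} = - 44 \cdot \frac{1}{20} \cdot \frac{1}{12} \cdot 562 = \left(-44\right) \frac{281}{120} = - \frac{3091}{30}$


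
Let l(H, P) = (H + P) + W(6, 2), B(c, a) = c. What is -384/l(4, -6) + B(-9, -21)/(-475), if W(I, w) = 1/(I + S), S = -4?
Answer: 121609/475 ≈ 256.02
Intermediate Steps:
W(I, w) = 1/(-4 + I) (W(I, w) = 1/(I - 4) = 1/(-4 + I))
l(H, P) = 1/2 + H + P (l(H, P) = (H + P) + 1/(-4 + 6) = (H + P) + 1/2 = 1/2 + H + P)
-384/l(4, -6) + B(-9, -21)/(-475) = -384/(1/2 + 4 - 6) - 9/(-475) = -384/(-3/2) - 9*(-1/475) = -384*(-2/3) + 9/475 = 256 + 9/475 = 121609/475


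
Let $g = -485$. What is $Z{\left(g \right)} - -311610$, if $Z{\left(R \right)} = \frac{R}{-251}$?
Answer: $\frac{78214595}{251} \approx 3.1161 \cdot 10^{5}$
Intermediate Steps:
$Z{\left(R \right)} = - \frac{R}{251}$ ($Z{\left(R \right)} = R \left(- \frac{1}{251}\right) = - \frac{R}{251}$)
$Z{\left(g \right)} - -311610 = \left(- \frac{1}{251}\right) \left(-485\right) - -311610 = \frac{485}{251} + 311610 = \frac{78214595}{251}$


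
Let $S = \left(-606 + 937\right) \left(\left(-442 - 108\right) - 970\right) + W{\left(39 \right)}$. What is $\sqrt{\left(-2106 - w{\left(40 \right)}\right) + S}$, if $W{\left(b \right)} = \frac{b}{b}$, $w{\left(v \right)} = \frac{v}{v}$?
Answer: $i \sqrt{505226} \approx 710.79 i$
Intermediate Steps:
$w{\left(v \right)} = 1$
$W{\left(b \right)} = 1$
$S = -503119$ ($S = \left(-606 + 937\right) \left(\left(-442 - 108\right) - 970\right) + 1 = 331 \left(\left(-442 - 108\right) - 970\right) + 1 = 331 \left(-550 - 970\right) + 1 = 331 \left(-1520\right) + 1 = -503120 + 1 = -503119$)
$\sqrt{\left(-2106 - w{\left(40 \right)}\right) + S} = \sqrt{\left(-2106 - 1\right) - 503119} = \sqrt{-2107 - 503119} = \sqrt{-505226} = i \sqrt{505226}$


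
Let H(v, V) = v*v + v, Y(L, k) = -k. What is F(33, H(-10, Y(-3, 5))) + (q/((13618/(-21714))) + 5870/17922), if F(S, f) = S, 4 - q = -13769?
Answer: -121630531799/5546859 ≈ -21928.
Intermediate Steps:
q = 13773 (q = 4 - 1*(-13769) = 4 + 13769 = 13773)
H(v, V) = v + v² (H(v, V) = v² + v = v + v²)
F(33, H(-10, Y(-3, 5))) + (q/((13618/(-21714))) + 5870/17922) = 33 + (13773/((13618/(-21714))) + 5870/17922) = 33 + (13773/((13618*(-1/21714))) + 5870*(1/17922)) = 33 + (13773/(-619/987) + 2935/8961) = 33 + (13773*(-987/619) + 2935/8961) = 33 + (-13593951/619 + 2935/8961) = 33 - 121813578146/5546859 = -121630531799/5546859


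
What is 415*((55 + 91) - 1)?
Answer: 60175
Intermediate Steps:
415*((55 + 91) - 1) = 415*(146 - 1) = 415*145 = 60175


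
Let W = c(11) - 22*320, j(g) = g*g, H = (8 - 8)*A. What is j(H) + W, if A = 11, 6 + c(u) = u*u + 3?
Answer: -6922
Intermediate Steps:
c(u) = -3 + u² (c(u) = -6 + (u*u + 3) = -6 + (u² + 3) = -6 + (3 + u²) = -3 + u²)
H = 0 (H = (8 - 8)*11 = 0*11 = 0)
j(g) = g²
W = -6922 (W = (-3 + 11²) - 22*320 = (-3 + 121) - 7040 = 118 - 7040 = -6922)
j(H) + W = 0² - 6922 = 0 - 6922 = -6922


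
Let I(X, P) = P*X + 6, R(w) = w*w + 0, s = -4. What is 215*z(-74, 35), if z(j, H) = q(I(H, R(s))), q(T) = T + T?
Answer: 243380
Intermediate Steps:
R(w) = w² (R(w) = w² + 0 = w²)
I(X, P) = 6 + P*X
q(T) = 2*T
z(j, H) = 12 + 32*H (z(j, H) = 2*(6 + (-4)²*H) = 2*(6 + 16*H) = 12 + 32*H)
215*z(-74, 35) = 215*(12 + 32*35) = 215*(12 + 1120) = 215*1132 = 243380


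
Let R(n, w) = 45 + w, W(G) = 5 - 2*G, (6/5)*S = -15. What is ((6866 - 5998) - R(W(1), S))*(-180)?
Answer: -150390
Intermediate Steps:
S = -25/2 (S = (⅚)*(-15) = -25/2 ≈ -12.500)
((6866 - 5998) - R(W(1), S))*(-180) = ((6866 - 5998) - (45 - 25/2))*(-180) = (868 - 1*65/2)*(-180) = (868 - 65/2)*(-180) = (1671/2)*(-180) = -150390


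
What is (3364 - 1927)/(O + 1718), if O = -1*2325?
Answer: -1437/607 ≈ -2.3674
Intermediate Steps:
O = -2325
(3364 - 1927)/(O + 1718) = (3364 - 1927)/(-2325 + 1718) = 1437/(-607) = 1437*(-1/607) = -1437/607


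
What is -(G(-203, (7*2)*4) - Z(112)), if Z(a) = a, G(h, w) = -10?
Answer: 122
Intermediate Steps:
-(G(-203, (7*2)*4) - Z(112)) = -(-10 - 1*112) = -(-10 - 112) = -1*(-122) = 122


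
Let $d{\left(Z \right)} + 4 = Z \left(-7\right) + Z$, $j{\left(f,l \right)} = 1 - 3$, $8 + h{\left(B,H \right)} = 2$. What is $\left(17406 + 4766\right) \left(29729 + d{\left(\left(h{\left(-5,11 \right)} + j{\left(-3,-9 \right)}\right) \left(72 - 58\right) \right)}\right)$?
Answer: $673962284$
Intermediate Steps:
$h{\left(B,H \right)} = -6$ ($h{\left(B,H \right)} = -8 + 2 = -6$)
$j{\left(f,l \right)} = -2$ ($j{\left(f,l \right)} = 1 - 3 = -2$)
$d{\left(Z \right)} = -4 - 6 Z$ ($d{\left(Z \right)} = -4 + \left(Z \left(-7\right) + Z\right) = -4 + \left(- 7 Z + Z\right) = -4 - 6 Z$)
$\left(17406 + 4766\right) \left(29729 + d{\left(\left(h{\left(-5,11 \right)} + j{\left(-3,-9 \right)}\right) \left(72 - 58\right) \right)}\right) = \left(17406 + 4766\right) \left(29729 - \left(4 + 6 \left(-6 - 2\right) \left(72 - 58\right)\right)\right) = 22172 \left(29729 - \left(4 + 6 \left(\left(-8\right) 14\right)\right)\right) = 22172 \left(29729 - -668\right) = 22172 \left(29729 + \left(-4 + 672\right)\right) = 22172 \left(29729 + 668\right) = 22172 \cdot 30397 = 673962284$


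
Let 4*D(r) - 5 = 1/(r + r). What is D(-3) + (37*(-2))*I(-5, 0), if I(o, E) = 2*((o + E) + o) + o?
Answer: 44429/24 ≈ 1851.2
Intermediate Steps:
I(o, E) = 2*E + 5*o (I(o, E) = 2*((E + o) + o) + o = 2*(E + 2*o) + o = (2*E + 4*o) + o = 2*E + 5*o)
D(r) = 5/4 + 1/(8*r) (D(r) = 5/4 + 1/(4*(r + r)) = 5/4 + 1/(4*((2*r))) = 5/4 + (1/(2*r))/4 = 5/4 + 1/(8*r))
D(-3) + (37*(-2))*I(-5, 0) = (⅛)*(1 + 10*(-3))/(-3) + (37*(-2))*(2*0 + 5*(-5)) = (⅛)*(-⅓)*(1 - 30) - 74*(0 - 25) = (⅛)*(-⅓)*(-29) - 74*(-25) = 29/24 + 1850 = 44429/24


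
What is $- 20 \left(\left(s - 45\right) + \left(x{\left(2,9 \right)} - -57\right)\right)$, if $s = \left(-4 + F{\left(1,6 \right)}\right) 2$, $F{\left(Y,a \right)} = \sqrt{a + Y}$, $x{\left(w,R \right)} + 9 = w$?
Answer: $60 - 40 \sqrt{7} \approx -45.83$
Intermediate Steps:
$x{\left(w,R \right)} = -9 + w$
$F{\left(Y,a \right)} = \sqrt{Y + a}$
$s = -8 + 2 \sqrt{7}$ ($s = \left(-4 + \sqrt{1 + 6}\right) 2 = \left(-4 + \sqrt{7}\right) 2 = -8 + 2 \sqrt{7} \approx -2.7085$)
$- 20 \left(\left(s - 45\right) + \left(x{\left(2,9 \right)} - -57\right)\right) = - 20 \left(\left(\left(-8 + 2 \sqrt{7}\right) - 45\right) + \left(\left(-9 + 2\right) - -57\right)\right) = - 20 \left(\left(\left(-8 + 2 \sqrt{7}\right) - 45\right) + \left(-7 + 57\right)\right) = - 20 \left(\left(-53 + 2 \sqrt{7}\right) + 50\right) = - 20 \left(-3 + 2 \sqrt{7}\right) = 60 - 40 \sqrt{7}$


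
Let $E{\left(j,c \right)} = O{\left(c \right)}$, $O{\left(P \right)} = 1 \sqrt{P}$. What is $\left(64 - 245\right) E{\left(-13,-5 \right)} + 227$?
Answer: $227 - 181 i \sqrt{5} \approx 227.0 - 404.73 i$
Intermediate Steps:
$O{\left(P \right)} = \sqrt{P}$
$E{\left(j,c \right)} = \sqrt{c}$
$\left(64 - 245\right) E{\left(-13,-5 \right)} + 227 = \left(64 - 245\right) \sqrt{-5} + 227 = - 181 i \sqrt{5} + 227 = 227 - 181 i \sqrt{5}$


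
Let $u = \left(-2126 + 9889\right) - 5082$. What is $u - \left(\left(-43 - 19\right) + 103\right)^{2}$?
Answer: $1000$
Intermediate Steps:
$u = 2681$ ($u = 7763 - 5082 = 2681$)
$u - \left(\left(-43 - 19\right) + 103\right)^{2} = 2681 - \left(\left(-43 - 19\right) + 103\right)^{2} = 2681 - \left(-62 + 103\right)^{2} = 2681 - 41^{2} = 2681 - 1681 = 1000$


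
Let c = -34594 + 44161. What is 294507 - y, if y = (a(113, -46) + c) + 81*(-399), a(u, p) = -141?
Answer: 317400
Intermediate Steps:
c = 9567
y = -22893 (y = (-141 + 9567) + 81*(-399) = 9426 - 32319 = -22893)
294507 - y = 294507 - 1*(-22893) = 294507 + 22893 = 317400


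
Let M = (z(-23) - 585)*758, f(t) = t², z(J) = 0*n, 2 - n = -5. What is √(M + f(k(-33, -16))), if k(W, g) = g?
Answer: I*√443174 ≈ 665.71*I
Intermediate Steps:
n = 7 (n = 2 - 1*(-5) = 2 + 5 = 7)
z(J) = 0 (z(J) = 0*7 = 0)
M = -443430 (M = (0 - 585)*758 = -585*758 = -443430)
√(M + f(k(-33, -16))) = √(-443430 + (-16)²) = √(-443430 + 256) = √(-443174) = I*√443174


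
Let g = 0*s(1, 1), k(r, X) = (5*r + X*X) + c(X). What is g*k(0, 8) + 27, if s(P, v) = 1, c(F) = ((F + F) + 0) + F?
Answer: 27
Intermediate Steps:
c(F) = 3*F (c(F) = (2*F + 0) + F = 2*F + F = 3*F)
k(r, X) = X² + 3*X + 5*r (k(r, X) = (5*r + X*X) + 3*X = (5*r + X²) + 3*X = (X² + 5*r) + 3*X = X² + 3*X + 5*r)
g = 0 (g = 0*1 = 0)
g*k(0, 8) + 27 = 0*(8² + 3*8 + 5*0) + 27 = 0*(64 + 24 + 0) + 27 = 0*88 + 27 = 0 + 27 = 27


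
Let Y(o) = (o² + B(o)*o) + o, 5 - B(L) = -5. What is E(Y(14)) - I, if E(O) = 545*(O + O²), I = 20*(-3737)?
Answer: 67027990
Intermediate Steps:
B(L) = 10 (B(L) = 5 - 1*(-5) = 5 + 5 = 10)
Y(o) = o² + 11*o (Y(o) = (o² + 10*o) + o = o² + 11*o)
I = -74740
E(O) = 545*O + 545*O²
E(Y(14)) - I = 545*(14*(11 + 14))*(1 + 14*(11 + 14)) - 1*(-74740) = 545*(14*25)*(1 + 14*25) + 74740 = 545*350*(1 + 350) + 74740 = 545*350*351 + 74740 = 66953250 + 74740 = 67027990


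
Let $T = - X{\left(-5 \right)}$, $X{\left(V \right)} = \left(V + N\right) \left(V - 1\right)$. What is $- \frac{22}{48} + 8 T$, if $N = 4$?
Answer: $- \frac{1163}{24} \approx -48.458$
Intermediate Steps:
$X{\left(V \right)} = \left(-1 + V\right) \left(4 + V\right)$ ($X{\left(V \right)} = \left(V + 4\right) \left(V - 1\right) = \left(4 + V\right) \left(-1 + V\right) = \left(-1 + V\right) \left(4 + V\right)$)
$T = -6$ ($T = - (-4 + \left(-5\right)^{2} + 3 \left(-5\right)) = - (-4 + 25 - 15) = \left(-1\right) 6 = -6$)
$- \frac{22}{48} + 8 T = - \frac{22}{48} + 8 \left(-6\right) = \left(-22\right) \frac{1}{48} - 48 = - \frac{11}{24} - 48 = - \frac{1163}{24}$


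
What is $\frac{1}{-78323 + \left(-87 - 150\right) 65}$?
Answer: $- \frac{1}{93728} \approx -1.0669 \cdot 10^{-5}$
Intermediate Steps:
$\frac{1}{-78323 + \left(-87 - 150\right) 65} = \frac{1}{-78323 - 15405} = \frac{1}{-93728} = - \frac{1}{93728}$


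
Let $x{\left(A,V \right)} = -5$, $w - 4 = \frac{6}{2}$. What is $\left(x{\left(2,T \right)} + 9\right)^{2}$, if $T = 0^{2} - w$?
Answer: $16$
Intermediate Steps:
$w = 7$ ($w = 4 + \frac{6}{2} = 4 + 6 \cdot \frac{1}{2} = 4 + 3 = 7$)
$T = -7$ ($T = 0^{2} - 7 = 0 - 7 = -7$)
$\left(x{\left(2,T \right)} + 9\right)^{2} = \left(-5 + 9\right)^{2} = 4^{2} = 16$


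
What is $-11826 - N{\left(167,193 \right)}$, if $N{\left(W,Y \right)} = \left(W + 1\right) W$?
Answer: $-39882$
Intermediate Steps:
$N{\left(W,Y \right)} = W \left(1 + W\right)$ ($N{\left(W,Y \right)} = \left(1 + W\right) W = W \left(1 + W\right)$)
$-11826 - N{\left(167,193 \right)} = -11826 - 167 \left(1 + 167\right) = -11826 - 167 \cdot 168 = -11826 - 28056 = -39882$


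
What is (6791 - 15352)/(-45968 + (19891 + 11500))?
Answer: 8561/14577 ≈ 0.58729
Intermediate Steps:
(6791 - 15352)/(-45968 + (19891 + 11500)) = -8561/(-45968 + 31391) = -8561/(-14577) = -8561*(-1/14577) = 8561/14577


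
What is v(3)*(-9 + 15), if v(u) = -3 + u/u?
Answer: -12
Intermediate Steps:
v(u) = -2 (v(u) = -3 + 1 = -2)
v(3)*(-9 + 15) = -2*(-9 + 15) = -2*6 = -12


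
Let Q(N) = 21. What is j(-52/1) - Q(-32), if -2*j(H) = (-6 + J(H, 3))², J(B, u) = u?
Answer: -51/2 ≈ -25.500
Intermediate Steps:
j(H) = -9/2 (j(H) = -(-6 + 3)²/2 = -½*(-3)² = -½*9 = -9/2)
j(-52/1) - Q(-32) = -9/2 - 1*21 = -9/2 - 21 = -51/2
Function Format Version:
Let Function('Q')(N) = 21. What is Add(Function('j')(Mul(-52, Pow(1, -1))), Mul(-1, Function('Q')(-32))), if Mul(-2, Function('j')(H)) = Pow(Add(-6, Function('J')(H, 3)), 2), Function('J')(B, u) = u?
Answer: Rational(-51, 2) ≈ -25.500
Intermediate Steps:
Function('j')(H) = Rational(-9, 2) (Function('j')(H) = Mul(Rational(-1, 2), Pow(Add(-6, 3), 2)) = Mul(Rational(-1, 2), Pow(-3, 2)) = Mul(Rational(-1, 2), 9) = Rational(-9, 2))
Add(Function('j')(Mul(-52, Pow(1, -1))), Mul(-1, Function('Q')(-32))) = Add(Rational(-9, 2), Mul(-1, 21)) = Add(Rational(-9, 2), -21) = Rational(-51, 2)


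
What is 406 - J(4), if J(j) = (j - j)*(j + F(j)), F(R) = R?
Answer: 406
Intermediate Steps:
J(j) = 0 (J(j) = (j - j)*(j + j) = 0*(2*j) = 0)
406 - J(4) = 406 - 1*0 = 406 + 0 = 406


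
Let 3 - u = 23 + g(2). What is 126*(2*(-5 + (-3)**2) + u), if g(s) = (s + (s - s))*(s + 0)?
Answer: -2016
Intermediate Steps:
g(s) = s**2 (g(s) = (s + 0)*s = s*s = s**2)
u = -24 (u = 3 - (23 + 2**2) = 3 - (23 + 4) = 3 - 1*27 = 3 - 27 = -24)
126*(2*(-5 + (-3)**2) + u) = 126*(2*(-5 + (-3)**2) - 24) = 126*(2*(-5 + 9) - 24) = 126*(2*4 - 24) = 126*(8 - 24) = 126*(-16) = -2016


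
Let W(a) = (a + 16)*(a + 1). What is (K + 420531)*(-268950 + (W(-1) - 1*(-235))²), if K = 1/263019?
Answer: -23639618519410250/263019 ≈ -8.9878e+10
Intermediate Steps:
K = 1/263019 ≈ 3.8020e-6
W(a) = (1 + a)*(16 + a) (W(a) = (16 + a)*(1 + a) = (1 + a)*(16 + a))
(K + 420531)*(-268950 + (W(-1) - 1*(-235))²) = (1/263019 + 420531)*(-268950 + ((16 + (-1)² + 17*(-1)) - 1*(-235))²) = 110607643090*(-268950 + ((16 + 1 - 17) + 235)²)/263019 = 110607643090*(-268950 + (0 + 235)²)/263019 = 110607643090*(-268950 + 235²)/263019 = 110607643090*(-268950 + 55225)/263019 = (110607643090/263019)*(-213725) = -23639618519410250/263019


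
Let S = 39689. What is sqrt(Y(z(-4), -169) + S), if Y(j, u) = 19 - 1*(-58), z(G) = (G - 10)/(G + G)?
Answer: sqrt(39766) ≈ 199.41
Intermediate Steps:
z(G) = (-10 + G)/(2*G) (z(G) = (-10 + G)/((2*G)) = (-10 + G)*(1/(2*G)) = (-10 + G)/(2*G))
Y(j, u) = 77 (Y(j, u) = 19 + 58 = 77)
sqrt(Y(z(-4), -169) + S) = sqrt(77 + 39689) = sqrt(39766)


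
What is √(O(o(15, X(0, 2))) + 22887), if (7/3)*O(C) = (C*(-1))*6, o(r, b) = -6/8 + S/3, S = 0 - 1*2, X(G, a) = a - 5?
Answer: √4486566/14 ≈ 151.30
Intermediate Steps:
X(G, a) = -5 + a
S = -2 (S = 0 - 2 = -2)
o(r, b) = -17/12 (o(r, b) = -6/8 - 2/3 = -6*⅛ - 2*⅓ = -¾ - ⅔ = -17/12)
O(C) = -18*C/7 (O(C) = 3*((C*(-1))*6)/7 = 3*(-C*6)/7 = 3*(-6*C)/7 = -18*C/7)
√(O(o(15, X(0, 2))) + 22887) = √(-18/7*(-17/12) + 22887) = √(51/14 + 22887) = √(320469/14) = √4486566/14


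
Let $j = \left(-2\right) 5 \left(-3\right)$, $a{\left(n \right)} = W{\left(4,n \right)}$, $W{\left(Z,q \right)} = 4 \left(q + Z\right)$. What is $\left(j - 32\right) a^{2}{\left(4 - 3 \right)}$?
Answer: $-800$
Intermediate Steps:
$W{\left(Z,q \right)} = 4 Z + 4 q$ ($W{\left(Z,q \right)} = 4 \left(Z + q\right) = 4 Z + 4 q$)
$a{\left(n \right)} = 16 + 4 n$ ($a{\left(n \right)} = 4 \cdot 4 + 4 n = 16 + 4 n$)
$j = 30$ ($j = \left(-10\right) \left(-3\right) = 30$)
$\left(j - 32\right) a^{2}{\left(4 - 3 \right)} = \left(30 - 32\right) \left(16 + 4 \left(4 - 3\right)\right)^{2} = - 2 \left(16 + 4 \cdot 1\right)^{2} = - 2 \left(16 + 4\right)^{2} = - 2 \cdot 20^{2} = \left(-2\right) 400 = -800$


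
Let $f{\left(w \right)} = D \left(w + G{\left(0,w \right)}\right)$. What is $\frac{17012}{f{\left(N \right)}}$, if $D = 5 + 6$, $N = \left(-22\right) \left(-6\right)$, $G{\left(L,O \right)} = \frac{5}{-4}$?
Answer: $\frac{68048}{5753} \approx 11.828$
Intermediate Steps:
$G{\left(L,O \right)} = - \frac{5}{4}$ ($G{\left(L,O \right)} = 5 \left(- \frac{1}{4}\right) = - \frac{5}{4}$)
$N = 132$
$D = 11$
$f{\left(w \right)} = - \frac{55}{4} + 11 w$ ($f{\left(w \right)} = 11 \left(w - \frac{5}{4}\right) = 11 \left(- \frac{5}{4} + w\right) = - \frac{55}{4} + 11 w$)
$\frac{17012}{f{\left(N \right)}} = \frac{17012}{- \frac{55}{4} + 11 \cdot 132} = \frac{17012}{- \frac{55}{4} + 1452} = \frac{17012}{\frac{5753}{4}} = 17012 \cdot \frac{4}{5753} = \frac{68048}{5753}$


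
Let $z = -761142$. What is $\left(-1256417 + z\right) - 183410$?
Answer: $-2200969$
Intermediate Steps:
$\left(-1256417 + z\right) - 183410 = \left(-1256417 - 761142\right) - 183410 = -2017559 - 183410 = -2200969$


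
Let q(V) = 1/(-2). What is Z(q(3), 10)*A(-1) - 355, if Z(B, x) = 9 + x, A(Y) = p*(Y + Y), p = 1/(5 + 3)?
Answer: -1439/4 ≈ -359.75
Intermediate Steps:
q(V) = -1/2
p = 1/8 ≈ 0.12500
A(Y) = Y/4 (A(Y) = (Y + Y)/8 = (2*Y)/8 = Y/4)
Z(q(3), 10)*A(-1) - 355 = (9 + 10)*((1/4)*(-1)) - 355 = 19*(-1/4) - 355 = -19/4 - 355 = -1439/4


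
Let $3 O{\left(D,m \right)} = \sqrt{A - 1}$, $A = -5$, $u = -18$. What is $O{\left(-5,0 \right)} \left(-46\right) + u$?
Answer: $-18 - \frac{46 i \sqrt{6}}{3} \approx -18.0 - 37.559 i$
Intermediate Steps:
$O{\left(D,m \right)} = \frac{i \sqrt{6}}{3}$ ($O{\left(D,m \right)} = \frac{\sqrt{-5 - 1}}{3} = \frac{\sqrt{-6}}{3} = \frac{i \sqrt{6}}{3}$)
$O{\left(-5,0 \right)} \left(-46\right) + u = \frac{i \sqrt{6}}{3} \left(-46\right) - 18 = - \frac{46 i \sqrt{6}}{3} - 18 = -18 - \frac{46 i \sqrt{6}}{3}$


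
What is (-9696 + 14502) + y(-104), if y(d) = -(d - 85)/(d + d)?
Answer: 999459/208 ≈ 4805.1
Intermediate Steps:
y(d) = -(-85 + d)/(2*d)
(-9696 + 14502) + y(-104) = (-9696 + 14502) + (½)*(85 - 1*(-104))/(-104) = 4806 + (½)*(-1/104)*(85 + 104) = 4806 + (½)*(-1/104)*189 = 4806 - 189/208 = 999459/208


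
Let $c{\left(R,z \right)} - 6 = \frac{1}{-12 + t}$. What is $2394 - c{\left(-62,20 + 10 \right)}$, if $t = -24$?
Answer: $\frac{85969}{36} \approx 2388.0$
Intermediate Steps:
$c{\left(R,z \right)} = \frac{215}{36}$ ($c{\left(R,z \right)} = 6 + \frac{1}{-12 - 24} = 6 + \frac{1}{-36} = 6 - \frac{1}{36} = \frac{215}{36}$)
$2394 - c{\left(-62,20 + 10 \right)} = 2394 - \frac{215}{36} = \frac{85969}{36}$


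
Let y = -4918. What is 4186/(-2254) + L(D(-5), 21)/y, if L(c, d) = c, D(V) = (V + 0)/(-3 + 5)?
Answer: -127833/68852 ≈ -1.8566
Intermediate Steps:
D(V) = V/2
4186/(-2254) + L(D(-5), 21)/y = 4186/(-2254) + ((½)*(-5))/(-4918) = 4186*(-1/2254) - 5/2*(-1/4918) = -13/7 + 5/9836 = -127833/68852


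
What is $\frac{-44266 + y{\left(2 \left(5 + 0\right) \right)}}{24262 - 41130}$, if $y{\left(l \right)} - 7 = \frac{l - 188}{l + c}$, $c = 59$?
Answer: $\frac{3054049}{1163892} \approx 2.624$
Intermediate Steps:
$y{\left(l \right)} = 7 + \frac{-188 + l}{59 + l}$ ($y{\left(l \right)} = 7 + \frac{l - 188}{l + 59} = 7 + \frac{-188 + l}{59 + l}$)
$\frac{-44266 + y{\left(2 \left(5 + 0\right) \right)}}{24262 - 41130} = \frac{-44266 + \frac{225 + 8 \cdot 2 \left(5 + 0\right)}{59 + 2 \left(5 + 0\right)}}{24262 - 41130} = \frac{-44266 + \frac{225 + 8 \cdot 2 \cdot 5}{59 + 2 \cdot 5}}{-16868} = \left(-44266 + \frac{225 + 8 \cdot 10}{59 + 10}\right) \left(- \frac{1}{16868}\right) = \left(-44266 + \frac{225 + 80}{69}\right) \left(- \frac{1}{16868}\right) = \left(-44266 + \frac{1}{69} \cdot 305\right) \left(- \frac{1}{16868}\right) = \left(-44266 + \frac{305}{69}\right) \left(- \frac{1}{16868}\right) = \left(- \frac{3054049}{69}\right) \left(- \frac{1}{16868}\right) = \frac{3054049}{1163892}$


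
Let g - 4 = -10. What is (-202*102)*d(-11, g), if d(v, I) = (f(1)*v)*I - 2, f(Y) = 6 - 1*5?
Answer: -1318656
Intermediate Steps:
g = -6 (g = 4 - 10 = -6)
f(Y) = 1 (f(Y) = 6 - 5 = 1)
d(v, I) = -2 + I*v (d(v, I) = (1*v)*I - 2 = v*I - 2 = I*v - 2 = -2 + I*v)
(-202*102)*d(-11, g) = (-202*102)*(-2 - 6*(-11)) = -20604*(-2 + 66) = -20604*64 = -1318656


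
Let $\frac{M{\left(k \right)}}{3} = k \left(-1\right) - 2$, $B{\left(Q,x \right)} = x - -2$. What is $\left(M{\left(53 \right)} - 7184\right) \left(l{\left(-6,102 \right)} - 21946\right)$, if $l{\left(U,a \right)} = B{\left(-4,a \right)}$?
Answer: $160516858$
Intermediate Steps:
$B{\left(Q,x \right)} = 2 + x$ ($B{\left(Q,x \right)} = x + 2 = 2 + x$)
$l{\left(U,a \right)} = 2 + a$
$M{\left(k \right)} = -6 - 3 k$ ($M{\left(k \right)} = 3 \left(k \left(-1\right) - 2\right) = 3 \left(- k - 2\right) = 3 \left(-2 - k\right) = -6 - 3 k$)
$\left(M{\left(53 \right)} - 7184\right) \left(l{\left(-6,102 \right)} - 21946\right) = \left(\left(-6 - 159\right) - 7184\right) \left(\left(2 + 102\right) - 21946\right) = \left(\left(-6 - 159\right) - 7184\right) \left(104 - 21946\right) = \left(-165 - 7184\right) \left(-21842\right) = \left(-7349\right) \left(-21842\right) = 160516858$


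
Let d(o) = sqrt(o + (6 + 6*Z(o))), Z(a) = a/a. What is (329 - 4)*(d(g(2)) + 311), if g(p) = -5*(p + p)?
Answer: 101075 + 650*I*sqrt(2) ≈ 1.0108e+5 + 919.24*I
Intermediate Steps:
Z(a) = 1
g(p) = -10*p
d(o) = sqrt(12 + o) (d(o) = sqrt(o + (6 + 6*1)) = sqrt(o + (6 + 6)) = sqrt(o + 12) = sqrt(12 + o))
(329 - 4)*(d(g(2)) + 311) = (329 - 4)*(sqrt(12 - 10*2) + 311) = 325*(sqrt(12 - 20) + 311) = 325*(sqrt(-8) + 311) = 325*(2*I*sqrt(2) + 311) = 325*(311 + 2*I*sqrt(2)) = 101075 + 650*I*sqrt(2)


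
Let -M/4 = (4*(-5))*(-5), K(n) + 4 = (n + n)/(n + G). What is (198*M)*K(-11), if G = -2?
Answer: 2376000/13 ≈ 1.8277e+5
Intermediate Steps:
K(n) = -4 + 2*n/(-2 + n) (K(n) = -4 + (n + n)/(n - 2) = -4 + (2*n)/(-2 + n) = -4 + 2*n/(-2 + n))
M = -400 (M = -4*4*(-5)*(-5) = -(-80)*(-5) = -4*100 = -400)
(198*M)*K(-11) = (198*(-400))*(2*(4 - 1*(-11))/(-2 - 11)) = -158400*(4 + 11)/(-13) = -158400*(-1)*15/13 = -79200*(-30/13) = 2376000/13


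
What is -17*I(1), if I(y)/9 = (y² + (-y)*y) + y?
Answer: -153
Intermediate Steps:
I(y) = 9*y (I(y) = 9*((y² + (-y)*y) + y) = 9*((y² - y²) + y) = 9*(0 + y) = 9*y)
-17*I(1) = -153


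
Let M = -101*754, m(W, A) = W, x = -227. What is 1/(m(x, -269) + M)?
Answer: -1/76381 ≈ -1.3092e-5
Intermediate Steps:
M = -76154
1/(m(x, -269) + M) = 1/(-227 - 76154) = 1/(-76381) = -1/76381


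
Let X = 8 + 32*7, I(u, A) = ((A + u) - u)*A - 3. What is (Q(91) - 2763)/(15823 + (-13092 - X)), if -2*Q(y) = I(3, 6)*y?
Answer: -2843/1666 ≈ -1.7065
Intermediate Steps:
I(u, A) = -3 + A**2 (I(u, A) = A*A - 3 = A**2 - 3 = -3 + A**2)
X = 232 (X = 8 + 224 = 232)
Q(y) = -33*y/2 (Q(y) = -(-3 + 6**2)*y/2 = -(-3 + 36)*y/2 = -33*y/2)
(Q(91) - 2763)/(15823 + (-13092 - X)) = (-33/2*91 - 2763)/(15823 + (-13092 - 1*232)) = (-3003/2 - 2763)/(15823 + (-13092 - 232)) = -8529/(2*(15823 - 13324)) = -8529/2/2499 = -8529/2*1/2499 = -2843/1666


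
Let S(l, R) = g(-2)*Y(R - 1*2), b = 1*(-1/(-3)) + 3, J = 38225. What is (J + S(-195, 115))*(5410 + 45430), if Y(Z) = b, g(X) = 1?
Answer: 5830585400/3 ≈ 1.9435e+9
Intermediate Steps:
b = 10/3 (b = 1*(-1*(-⅓)) + 3 = 1*(⅓) + 3 = ⅓ + 3 = 10/3 ≈ 3.3333)
Y(Z) = 10/3
S(l, R) = 10/3 (S(l, R) = 1*(10/3) = 10/3)
(J + S(-195, 115))*(5410 + 45430) = (38225 + 10/3)*(5410 + 45430) = (114685/3)*50840 = 5830585400/3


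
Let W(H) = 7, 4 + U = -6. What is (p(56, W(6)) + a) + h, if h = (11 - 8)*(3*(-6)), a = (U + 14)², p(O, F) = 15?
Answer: -23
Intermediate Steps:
U = -10 (U = -4 - 6 = -10)
a = 16 (a = (-10 + 14)² = 4² = 16)
h = -54 (h = 3*(-18) = -54)
(p(56, W(6)) + a) + h = (15 + 16) - 54 = 31 - 54 = -23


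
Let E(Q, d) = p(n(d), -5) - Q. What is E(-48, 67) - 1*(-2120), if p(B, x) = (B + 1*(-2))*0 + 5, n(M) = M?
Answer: 2173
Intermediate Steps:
p(B, x) = 5 (p(B, x) = (B - 2)*0 + 5 = (-2 + B)*0 + 5 = 0 + 5 = 5)
E(Q, d) = 5 - Q
E(-48, 67) - 1*(-2120) = (5 - 1*(-48)) - 1*(-2120) = (5 + 48) + 2120 = 53 + 2120 = 2173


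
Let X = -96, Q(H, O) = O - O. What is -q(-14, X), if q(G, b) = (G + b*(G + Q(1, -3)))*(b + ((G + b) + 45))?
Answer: 214130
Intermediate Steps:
Q(H, O) = 0
q(G, b) = (G + G*b)*(45 + G + 2*b) (q(G, b) = (G + b*(G + 0))*(b + ((G + b) + 45)) = (G + b*G)*(b + (45 + G + b)) = (G + G*b)*(45 + G + 2*b))
-q(-14, X) = -(-14)*(45 - 14 + 2*(-96)**2 + 47*(-96) - 14*(-96)) = -(-14)*(45 - 14 + 2*9216 - 4512 + 1344) = -(-14)*(45 - 14 + 18432 - 4512 + 1344) = -(-14)*15295 = -1*(-214130) = 214130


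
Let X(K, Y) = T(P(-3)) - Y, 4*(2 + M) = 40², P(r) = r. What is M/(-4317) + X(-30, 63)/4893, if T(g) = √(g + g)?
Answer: -105685/1005861 + I*√6/4893 ≈ -0.10507 + 0.00050061*I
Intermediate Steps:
M = 398 (M = -2 + (¼)*40² = -2 + (¼)*1600 = -2 + 400 = 398)
T(g) = √2*√g (T(g) = √(2*g) = √2*√g)
X(K, Y) = -Y + I*√6 (X(K, Y) = √2*√(-3) - Y = √2*(I*√3) - Y = I*√6 - Y = -Y + I*√6)
M/(-4317) + X(-30, 63)/4893 = 398/(-4317) + (-1*63 + I*√6)/4893 = 398*(-1/4317) + (-63 + I*√6)*(1/4893) = -398/4317 + (-3/233 + I*√6/4893) = -105685/1005861 + I*√6/4893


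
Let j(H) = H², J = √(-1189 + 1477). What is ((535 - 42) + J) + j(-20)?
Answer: 893 + 12*√2 ≈ 909.97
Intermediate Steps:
J = 12*√2 (J = √288 = 12*√2 ≈ 16.971)
((535 - 42) + J) + j(-20) = ((535 - 42) + 12*√2) + (-20)² = (493 + 12*√2) + 400 = 893 + 12*√2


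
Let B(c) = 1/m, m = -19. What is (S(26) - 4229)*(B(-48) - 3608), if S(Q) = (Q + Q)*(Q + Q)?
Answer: 104543325/19 ≈ 5.5023e+6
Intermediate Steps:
S(Q) = 4*Q² (S(Q) = (2*Q)*(2*Q) = 4*Q²)
B(c) = -1/19 (B(c) = 1/(-19) = -1/19)
(S(26) - 4229)*(B(-48) - 3608) = (4*26² - 4229)*(-1/19 - 3608) = (4*676 - 4229)*(-68553/19) = (2704 - 4229)*(-68553/19) = -1525*(-68553/19) = 104543325/19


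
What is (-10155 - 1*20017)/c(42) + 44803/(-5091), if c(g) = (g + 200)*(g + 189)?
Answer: -147676831/15810949 ≈ -9.3402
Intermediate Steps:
c(g) = (189 + g)*(200 + g) (c(g) = (200 + g)*(189 + g) = (189 + g)*(200 + g))
(-10155 - 1*20017)/c(42) + 44803/(-5091) = (-10155 - 1*20017)/(37800 + 42**2 + 389*42) + 44803/(-5091) = (-10155 - 20017)/(37800 + 1764 + 16338) + 44803*(-1/5091) = -30172/55902 - 44803/5091 = -30172*1/55902 - 44803/5091 = -15086/27951 - 44803/5091 = -147676831/15810949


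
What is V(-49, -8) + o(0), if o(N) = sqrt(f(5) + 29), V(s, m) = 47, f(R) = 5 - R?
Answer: 47 + sqrt(29) ≈ 52.385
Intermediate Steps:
o(N) = sqrt(29) (o(N) = sqrt((5 - 1*5) + 29) = sqrt((5 - 5) + 29) = sqrt(0 + 29) = sqrt(29))
V(-49, -8) + o(0) = 47 + sqrt(29)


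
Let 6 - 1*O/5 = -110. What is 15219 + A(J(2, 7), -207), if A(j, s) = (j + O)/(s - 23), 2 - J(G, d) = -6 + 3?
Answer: 699957/46 ≈ 15216.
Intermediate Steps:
O = 580 (O = 30 - 5*(-110) = 30 + 550 = 580)
J(G, d) = 5 (J(G, d) = 2 - (-6 + 3) = 2 - 1*(-3) = 2 + 3 = 5)
A(j, s) = (580 + j)/(-23 + s) (A(j, s) = (j + 580)/(s - 23) = (580 + j)/(-23 + s))
15219 + A(J(2, 7), -207) = 15219 + (580 + 5)/(-23 - 207) = 15219 + 585/(-230) = 15219 - 1/230*585 = 15219 - 117/46 = 699957/46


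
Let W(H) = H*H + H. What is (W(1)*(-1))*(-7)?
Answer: 14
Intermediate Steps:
W(H) = H + H**2 (W(H) = H**2 + H = H + H**2)
(W(1)*(-1))*(-7) = ((1*(1 + 1))*(-1))*(-7) = ((1*2)*(-1))*(-7) = (2*(-1))*(-7) = -2*(-7) = 14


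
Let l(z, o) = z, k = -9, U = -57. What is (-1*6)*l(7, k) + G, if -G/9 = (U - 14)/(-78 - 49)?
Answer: -5973/127 ≈ -47.031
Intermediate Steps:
G = -639/127 (G = -9*(-57 - 14)/(-78 - 49) = -(-639)/(-127) = -(-639)*(-1)/127 = -9*71/127 = -639/127 ≈ -5.0315)
(-1*6)*l(7, k) + G = -1*6*7 - 639/127 = -6*7 - 639/127 = -42 - 639/127 = -5973/127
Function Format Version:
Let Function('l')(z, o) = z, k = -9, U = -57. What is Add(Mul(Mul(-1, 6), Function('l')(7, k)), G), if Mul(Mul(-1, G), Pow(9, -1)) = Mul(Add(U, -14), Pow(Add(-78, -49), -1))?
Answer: Rational(-5973, 127) ≈ -47.031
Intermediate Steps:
G = Rational(-639, 127) (G = Mul(-9, Mul(Add(-57, -14), Pow(Add(-78, -49), -1))) = Mul(-9, Mul(-71, Pow(-127, -1))) = Mul(-9, Mul(-71, Rational(-1, 127))) = Mul(-9, Rational(71, 127)) = Rational(-639, 127) ≈ -5.0315)
Add(Mul(Mul(-1, 6), Function('l')(7, k)), G) = Add(Mul(Mul(-1, 6), 7), Rational(-639, 127)) = Add(Mul(-6, 7), Rational(-639, 127)) = Add(-42, Rational(-639, 127)) = Rational(-5973, 127)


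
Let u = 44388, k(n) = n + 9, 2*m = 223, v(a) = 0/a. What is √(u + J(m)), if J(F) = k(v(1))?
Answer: 3*√4933 ≈ 210.71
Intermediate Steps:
v(a) = 0
m = 223/2 (m = (½)*223 = 223/2 ≈ 111.50)
k(n) = 9 + n
J(F) = 9 (J(F) = 9 + 0 = 9)
√(u + J(m)) = √(44388 + 9) = √44397 = 3*√4933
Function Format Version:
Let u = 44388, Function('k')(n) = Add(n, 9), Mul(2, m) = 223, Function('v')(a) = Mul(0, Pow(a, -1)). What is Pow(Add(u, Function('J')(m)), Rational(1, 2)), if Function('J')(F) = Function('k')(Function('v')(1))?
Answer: Mul(3, Pow(4933, Rational(1, 2))) ≈ 210.71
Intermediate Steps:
Function('v')(a) = 0
m = Rational(223, 2) (m = Mul(Rational(1, 2), 223) = Rational(223, 2) ≈ 111.50)
Function('k')(n) = Add(9, n)
Function('J')(F) = 9 (Function('J')(F) = Add(9, 0) = 9)
Pow(Add(u, Function('J')(m)), Rational(1, 2)) = Pow(Add(44388, 9), Rational(1, 2)) = Pow(44397, Rational(1, 2)) = Mul(3, Pow(4933, Rational(1, 2)))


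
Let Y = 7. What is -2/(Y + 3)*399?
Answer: -399/5 ≈ -79.800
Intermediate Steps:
-2/(Y + 3)*399 = -2/(7 + 3)*399 = -2/10*399 = -2*1/10*399 = -1/5*399 = -399/5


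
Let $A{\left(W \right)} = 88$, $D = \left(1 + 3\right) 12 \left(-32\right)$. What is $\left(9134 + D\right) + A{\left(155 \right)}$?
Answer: $7686$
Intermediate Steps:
$D = -1536$ ($D = 4 \cdot 12 \left(-32\right) = 48 \left(-32\right) = -1536$)
$\left(9134 + D\right) + A{\left(155 \right)} = \left(9134 - 1536\right) + 88 = 7598 + 88 = 7686$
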